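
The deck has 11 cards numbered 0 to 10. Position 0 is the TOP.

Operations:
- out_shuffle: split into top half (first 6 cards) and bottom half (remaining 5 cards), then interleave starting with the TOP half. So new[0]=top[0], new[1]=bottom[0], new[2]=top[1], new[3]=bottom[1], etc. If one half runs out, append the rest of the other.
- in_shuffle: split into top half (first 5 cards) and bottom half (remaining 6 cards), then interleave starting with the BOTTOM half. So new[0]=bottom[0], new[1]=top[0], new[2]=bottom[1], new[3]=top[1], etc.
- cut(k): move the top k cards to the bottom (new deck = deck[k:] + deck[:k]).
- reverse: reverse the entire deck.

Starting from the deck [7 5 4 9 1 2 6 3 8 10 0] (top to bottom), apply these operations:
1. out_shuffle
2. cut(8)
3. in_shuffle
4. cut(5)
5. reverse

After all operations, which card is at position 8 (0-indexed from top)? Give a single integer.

Answer: 7

Derivation:
After op 1 (out_shuffle): [7 6 5 3 4 8 9 10 1 0 2]
After op 2 (cut(8)): [1 0 2 7 6 5 3 4 8 9 10]
After op 3 (in_shuffle): [5 1 3 0 4 2 8 7 9 6 10]
After op 4 (cut(5)): [2 8 7 9 6 10 5 1 3 0 4]
After op 5 (reverse): [4 0 3 1 5 10 6 9 7 8 2]
Position 8: card 7.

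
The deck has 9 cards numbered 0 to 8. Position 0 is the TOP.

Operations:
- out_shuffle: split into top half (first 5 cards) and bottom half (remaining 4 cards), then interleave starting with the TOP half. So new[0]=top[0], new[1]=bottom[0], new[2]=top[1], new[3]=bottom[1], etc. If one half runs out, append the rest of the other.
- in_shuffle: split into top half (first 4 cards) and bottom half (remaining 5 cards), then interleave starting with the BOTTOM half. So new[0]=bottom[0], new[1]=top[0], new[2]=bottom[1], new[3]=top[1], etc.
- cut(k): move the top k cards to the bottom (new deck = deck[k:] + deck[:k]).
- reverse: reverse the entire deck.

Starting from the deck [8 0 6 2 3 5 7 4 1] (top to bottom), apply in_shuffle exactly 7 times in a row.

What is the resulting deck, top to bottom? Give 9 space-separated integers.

After op 1 (in_shuffle): [3 8 5 0 7 6 4 2 1]
After op 2 (in_shuffle): [7 3 6 8 4 5 2 0 1]
After op 3 (in_shuffle): [4 7 5 3 2 6 0 8 1]
After op 4 (in_shuffle): [2 4 6 7 0 5 8 3 1]
After op 5 (in_shuffle): [0 2 5 4 8 6 3 7 1]
After op 6 (in_shuffle): [8 0 6 2 3 5 7 4 1]
After op 7 (in_shuffle): [3 8 5 0 7 6 4 2 1]

Answer: 3 8 5 0 7 6 4 2 1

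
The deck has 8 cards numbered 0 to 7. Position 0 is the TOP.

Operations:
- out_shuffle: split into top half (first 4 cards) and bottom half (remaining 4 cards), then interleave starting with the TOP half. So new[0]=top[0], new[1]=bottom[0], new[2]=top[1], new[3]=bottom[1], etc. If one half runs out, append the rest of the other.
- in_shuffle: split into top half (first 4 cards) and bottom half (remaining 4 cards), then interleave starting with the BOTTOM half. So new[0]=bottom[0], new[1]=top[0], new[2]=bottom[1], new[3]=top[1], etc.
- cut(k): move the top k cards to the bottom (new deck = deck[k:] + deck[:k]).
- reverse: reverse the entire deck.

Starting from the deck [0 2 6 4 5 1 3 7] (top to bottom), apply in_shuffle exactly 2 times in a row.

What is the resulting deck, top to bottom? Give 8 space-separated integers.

After op 1 (in_shuffle): [5 0 1 2 3 6 7 4]
After op 2 (in_shuffle): [3 5 6 0 7 1 4 2]

Answer: 3 5 6 0 7 1 4 2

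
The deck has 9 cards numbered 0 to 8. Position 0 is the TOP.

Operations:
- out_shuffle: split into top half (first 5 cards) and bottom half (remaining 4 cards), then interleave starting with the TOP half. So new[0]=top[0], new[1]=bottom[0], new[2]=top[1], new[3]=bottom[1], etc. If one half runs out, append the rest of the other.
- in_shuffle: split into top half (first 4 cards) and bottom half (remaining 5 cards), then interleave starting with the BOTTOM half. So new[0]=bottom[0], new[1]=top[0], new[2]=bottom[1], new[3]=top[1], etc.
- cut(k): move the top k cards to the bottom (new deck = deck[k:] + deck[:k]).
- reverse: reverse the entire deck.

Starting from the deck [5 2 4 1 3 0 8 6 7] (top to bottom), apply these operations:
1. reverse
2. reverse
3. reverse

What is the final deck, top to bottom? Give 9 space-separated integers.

After op 1 (reverse): [7 6 8 0 3 1 4 2 5]
After op 2 (reverse): [5 2 4 1 3 0 8 6 7]
After op 3 (reverse): [7 6 8 0 3 1 4 2 5]

Answer: 7 6 8 0 3 1 4 2 5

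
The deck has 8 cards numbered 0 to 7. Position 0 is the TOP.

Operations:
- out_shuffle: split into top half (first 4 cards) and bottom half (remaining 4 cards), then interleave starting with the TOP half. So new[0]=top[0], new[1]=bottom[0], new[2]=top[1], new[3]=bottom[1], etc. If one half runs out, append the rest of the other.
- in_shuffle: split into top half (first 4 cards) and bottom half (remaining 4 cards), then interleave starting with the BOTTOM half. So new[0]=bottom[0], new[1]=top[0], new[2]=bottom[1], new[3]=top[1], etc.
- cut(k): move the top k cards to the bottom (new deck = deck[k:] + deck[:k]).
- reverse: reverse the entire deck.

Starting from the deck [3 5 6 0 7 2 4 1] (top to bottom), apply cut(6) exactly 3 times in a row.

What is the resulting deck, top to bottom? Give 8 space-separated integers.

After op 1 (cut(6)): [4 1 3 5 6 0 7 2]
After op 2 (cut(6)): [7 2 4 1 3 5 6 0]
After op 3 (cut(6)): [6 0 7 2 4 1 3 5]

Answer: 6 0 7 2 4 1 3 5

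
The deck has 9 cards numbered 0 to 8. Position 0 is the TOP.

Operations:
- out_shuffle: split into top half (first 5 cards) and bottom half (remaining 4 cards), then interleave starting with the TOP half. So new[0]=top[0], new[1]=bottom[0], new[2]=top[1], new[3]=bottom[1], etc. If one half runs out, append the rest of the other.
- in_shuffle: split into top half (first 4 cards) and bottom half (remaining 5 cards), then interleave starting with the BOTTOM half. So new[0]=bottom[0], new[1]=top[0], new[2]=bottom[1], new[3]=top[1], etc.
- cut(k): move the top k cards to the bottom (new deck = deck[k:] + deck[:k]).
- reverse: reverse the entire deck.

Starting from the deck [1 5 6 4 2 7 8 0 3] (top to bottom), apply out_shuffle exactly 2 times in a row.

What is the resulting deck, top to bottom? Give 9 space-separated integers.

Answer: 1 0 7 4 5 3 8 2 6

Derivation:
After op 1 (out_shuffle): [1 7 5 8 6 0 4 3 2]
After op 2 (out_shuffle): [1 0 7 4 5 3 8 2 6]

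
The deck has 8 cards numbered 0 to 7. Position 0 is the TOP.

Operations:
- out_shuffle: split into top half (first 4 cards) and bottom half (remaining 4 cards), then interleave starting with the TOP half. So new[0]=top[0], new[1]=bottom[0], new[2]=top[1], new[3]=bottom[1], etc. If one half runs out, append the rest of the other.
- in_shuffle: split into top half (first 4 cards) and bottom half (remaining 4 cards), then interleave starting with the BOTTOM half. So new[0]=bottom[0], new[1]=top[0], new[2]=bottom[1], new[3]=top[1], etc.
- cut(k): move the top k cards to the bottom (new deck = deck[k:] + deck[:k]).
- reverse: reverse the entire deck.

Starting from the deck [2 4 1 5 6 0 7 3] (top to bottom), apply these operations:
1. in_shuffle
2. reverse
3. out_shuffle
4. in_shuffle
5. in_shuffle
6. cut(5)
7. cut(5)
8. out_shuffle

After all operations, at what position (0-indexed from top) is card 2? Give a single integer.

Answer: 6

Derivation:
After op 1 (in_shuffle): [6 2 0 4 7 1 3 5]
After op 2 (reverse): [5 3 1 7 4 0 2 6]
After op 3 (out_shuffle): [5 4 3 0 1 2 7 6]
After op 4 (in_shuffle): [1 5 2 4 7 3 6 0]
After op 5 (in_shuffle): [7 1 3 5 6 2 0 4]
After op 6 (cut(5)): [2 0 4 7 1 3 5 6]
After op 7 (cut(5)): [3 5 6 2 0 4 7 1]
After op 8 (out_shuffle): [3 0 5 4 6 7 2 1]
Card 2 is at position 6.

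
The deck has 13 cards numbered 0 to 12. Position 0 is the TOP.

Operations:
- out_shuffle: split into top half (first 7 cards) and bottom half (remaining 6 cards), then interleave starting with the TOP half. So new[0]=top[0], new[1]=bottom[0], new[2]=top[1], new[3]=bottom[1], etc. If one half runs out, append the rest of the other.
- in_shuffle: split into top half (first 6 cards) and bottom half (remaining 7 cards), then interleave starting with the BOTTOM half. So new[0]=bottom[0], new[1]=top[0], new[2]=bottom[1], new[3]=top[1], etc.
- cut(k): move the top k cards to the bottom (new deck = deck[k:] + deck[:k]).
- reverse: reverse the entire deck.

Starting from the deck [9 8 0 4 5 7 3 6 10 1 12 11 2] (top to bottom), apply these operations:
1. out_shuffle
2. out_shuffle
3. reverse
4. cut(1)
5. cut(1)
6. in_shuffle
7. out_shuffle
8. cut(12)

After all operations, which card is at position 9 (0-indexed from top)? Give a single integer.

After op 1 (out_shuffle): [9 6 8 10 0 1 4 12 5 11 7 2 3]
After op 2 (out_shuffle): [9 12 6 5 8 11 10 7 0 2 1 3 4]
After op 3 (reverse): [4 3 1 2 0 7 10 11 8 5 6 12 9]
After op 4 (cut(1)): [3 1 2 0 7 10 11 8 5 6 12 9 4]
After op 5 (cut(1)): [1 2 0 7 10 11 8 5 6 12 9 4 3]
After op 6 (in_shuffle): [8 1 5 2 6 0 12 7 9 10 4 11 3]
After op 7 (out_shuffle): [8 7 1 9 5 10 2 4 6 11 0 3 12]
After op 8 (cut(12)): [12 8 7 1 9 5 10 2 4 6 11 0 3]
Position 9: card 6.

Answer: 6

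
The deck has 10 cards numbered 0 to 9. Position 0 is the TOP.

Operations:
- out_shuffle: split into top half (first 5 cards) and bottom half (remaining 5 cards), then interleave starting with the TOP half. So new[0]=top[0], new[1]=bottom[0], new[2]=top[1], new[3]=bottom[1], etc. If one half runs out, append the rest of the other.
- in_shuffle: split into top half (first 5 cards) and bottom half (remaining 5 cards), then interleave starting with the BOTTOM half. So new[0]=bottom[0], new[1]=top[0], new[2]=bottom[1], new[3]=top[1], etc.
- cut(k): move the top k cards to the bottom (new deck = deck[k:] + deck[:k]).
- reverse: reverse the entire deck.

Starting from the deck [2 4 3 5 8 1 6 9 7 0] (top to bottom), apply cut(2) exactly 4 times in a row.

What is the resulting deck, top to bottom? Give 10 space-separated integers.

After op 1 (cut(2)): [3 5 8 1 6 9 7 0 2 4]
After op 2 (cut(2)): [8 1 6 9 7 0 2 4 3 5]
After op 3 (cut(2)): [6 9 7 0 2 4 3 5 8 1]
After op 4 (cut(2)): [7 0 2 4 3 5 8 1 6 9]

Answer: 7 0 2 4 3 5 8 1 6 9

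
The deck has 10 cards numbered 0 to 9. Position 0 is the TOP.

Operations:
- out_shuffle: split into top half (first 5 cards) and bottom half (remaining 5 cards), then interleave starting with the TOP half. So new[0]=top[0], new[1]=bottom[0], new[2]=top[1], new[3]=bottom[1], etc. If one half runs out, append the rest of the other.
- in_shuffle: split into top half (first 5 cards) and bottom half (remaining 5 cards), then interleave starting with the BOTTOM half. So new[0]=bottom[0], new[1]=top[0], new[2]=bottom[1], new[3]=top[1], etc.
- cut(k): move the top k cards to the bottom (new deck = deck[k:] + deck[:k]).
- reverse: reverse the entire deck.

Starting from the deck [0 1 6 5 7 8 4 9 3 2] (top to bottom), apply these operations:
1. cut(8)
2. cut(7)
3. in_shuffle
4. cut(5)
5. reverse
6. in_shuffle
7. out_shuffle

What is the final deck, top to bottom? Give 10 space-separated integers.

Answer: 2 1 6 5 7 8 4 9 3 0

Derivation:
After op 1 (cut(8)): [3 2 0 1 6 5 7 8 4 9]
After op 2 (cut(7)): [8 4 9 3 2 0 1 6 5 7]
After op 3 (in_shuffle): [0 8 1 4 6 9 5 3 7 2]
After op 4 (cut(5)): [9 5 3 7 2 0 8 1 4 6]
After op 5 (reverse): [6 4 1 8 0 2 7 3 5 9]
After op 6 (in_shuffle): [2 6 7 4 3 1 5 8 9 0]
After op 7 (out_shuffle): [2 1 6 5 7 8 4 9 3 0]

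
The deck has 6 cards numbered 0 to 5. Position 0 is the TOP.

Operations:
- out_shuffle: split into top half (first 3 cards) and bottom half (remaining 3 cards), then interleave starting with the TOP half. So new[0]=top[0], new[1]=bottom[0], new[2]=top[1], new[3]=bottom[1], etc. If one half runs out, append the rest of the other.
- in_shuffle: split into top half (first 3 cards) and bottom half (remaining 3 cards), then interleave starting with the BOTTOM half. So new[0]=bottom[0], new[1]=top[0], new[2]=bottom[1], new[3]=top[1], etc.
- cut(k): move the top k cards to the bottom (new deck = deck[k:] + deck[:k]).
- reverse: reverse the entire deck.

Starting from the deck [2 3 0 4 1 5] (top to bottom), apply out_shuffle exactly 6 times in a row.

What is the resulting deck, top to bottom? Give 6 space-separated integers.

Answer: 2 1 4 0 3 5

Derivation:
After op 1 (out_shuffle): [2 4 3 1 0 5]
After op 2 (out_shuffle): [2 1 4 0 3 5]
After op 3 (out_shuffle): [2 0 1 3 4 5]
After op 4 (out_shuffle): [2 3 0 4 1 5]
After op 5 (out_shuffle): [2 4 3 1 0 5]
After op 6 (out_shuffle): [2 1 4 0 3 5]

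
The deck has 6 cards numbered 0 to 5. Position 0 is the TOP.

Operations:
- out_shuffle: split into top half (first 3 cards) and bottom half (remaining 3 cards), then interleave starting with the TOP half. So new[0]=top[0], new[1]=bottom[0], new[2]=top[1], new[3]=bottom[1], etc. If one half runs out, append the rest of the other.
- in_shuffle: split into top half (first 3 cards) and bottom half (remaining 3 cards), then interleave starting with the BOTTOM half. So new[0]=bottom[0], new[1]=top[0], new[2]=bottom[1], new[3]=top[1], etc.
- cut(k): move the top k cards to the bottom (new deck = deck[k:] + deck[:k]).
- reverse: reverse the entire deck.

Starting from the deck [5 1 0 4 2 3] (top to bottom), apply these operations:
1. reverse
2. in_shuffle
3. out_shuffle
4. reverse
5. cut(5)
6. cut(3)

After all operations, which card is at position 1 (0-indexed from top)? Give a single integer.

After op 1 (reverse): [3 2 4 0 1 5]
After op 2 (in_shuffle): [0 3 1 2 5 4]
After op 3 (out_shuffle): [0 2 3 5 1 4]
After op 4 (reverse): [4 1 5 3 2 0]
After op 5 (cut(5)): [0 4 1 5 3 2]
After op 6 (cut(3)): [5 3 2 0 4 1]
Position 1: card 3.

Answer: 3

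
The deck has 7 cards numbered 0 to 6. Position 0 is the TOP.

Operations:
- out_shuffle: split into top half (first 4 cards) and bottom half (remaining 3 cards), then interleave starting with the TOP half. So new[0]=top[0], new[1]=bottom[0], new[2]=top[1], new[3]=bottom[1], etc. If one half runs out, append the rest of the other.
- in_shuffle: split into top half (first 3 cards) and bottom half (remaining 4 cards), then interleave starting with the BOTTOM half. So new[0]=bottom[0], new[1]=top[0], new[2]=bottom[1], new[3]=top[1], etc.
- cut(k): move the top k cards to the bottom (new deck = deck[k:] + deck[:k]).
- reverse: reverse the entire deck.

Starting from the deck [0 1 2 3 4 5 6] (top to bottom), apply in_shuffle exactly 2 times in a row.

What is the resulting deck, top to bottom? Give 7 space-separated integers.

Answer: 1 3 5 0 2 4 6

Derivation:
After op 1 (in_shuffle): [3 0 4 1 5 2 6]
After op 2 (in_shuffle): [1 3 5 0 2 4 6]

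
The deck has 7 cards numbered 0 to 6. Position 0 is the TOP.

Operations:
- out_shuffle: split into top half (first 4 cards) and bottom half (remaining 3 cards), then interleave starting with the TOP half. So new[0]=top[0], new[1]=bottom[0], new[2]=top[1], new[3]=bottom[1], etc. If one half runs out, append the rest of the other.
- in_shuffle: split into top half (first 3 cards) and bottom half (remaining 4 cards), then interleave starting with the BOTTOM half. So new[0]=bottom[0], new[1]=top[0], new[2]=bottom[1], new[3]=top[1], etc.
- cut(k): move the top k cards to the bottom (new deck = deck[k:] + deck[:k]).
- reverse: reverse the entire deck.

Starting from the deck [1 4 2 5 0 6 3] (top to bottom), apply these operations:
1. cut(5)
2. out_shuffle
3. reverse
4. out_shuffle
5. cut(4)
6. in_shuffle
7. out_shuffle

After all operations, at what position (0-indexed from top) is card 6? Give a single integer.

After op 1 (cut(5)): [6 3 1 4 2 5 0]
After op 2 (out_shuffle): [6 2 3 5 1 0 4]
After op 3 (reverse): [4 0 1 5 3 2 6]
After op 4 (out_shuffle): [4 3 0 2 1 6 5]
After op 5 (cut(4)): [1 6 5 4 3 0 2]
After op 6 (in_shuffle): [4 1 3 6 0 5 2]
After op 7 (out_shuffle): [4 0 1 5 3 2 6]
Card 6 is at position 6.

Answer: 6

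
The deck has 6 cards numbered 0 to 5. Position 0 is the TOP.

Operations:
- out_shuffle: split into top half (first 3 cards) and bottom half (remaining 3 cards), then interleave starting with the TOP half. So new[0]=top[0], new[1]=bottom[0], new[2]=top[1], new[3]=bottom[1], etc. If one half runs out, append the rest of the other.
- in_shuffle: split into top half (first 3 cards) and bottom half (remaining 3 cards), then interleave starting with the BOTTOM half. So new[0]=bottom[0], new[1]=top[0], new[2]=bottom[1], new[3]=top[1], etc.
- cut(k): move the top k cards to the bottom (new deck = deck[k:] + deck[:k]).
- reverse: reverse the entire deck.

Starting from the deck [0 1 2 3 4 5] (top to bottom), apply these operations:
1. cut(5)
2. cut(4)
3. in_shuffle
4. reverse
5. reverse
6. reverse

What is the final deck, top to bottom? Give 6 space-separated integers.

After op 1 (cut(5)): [5 0 1 2 3 4]
After op 2 (cut(4)): [3 4 5 0 1 2]
After op 3 (in_shuffle): [0 3 1 4 2 5]
After op 4 (reverse): [5 2 4 1 3 0]
After op 5 (reverse): [0 3 1 4 2 5]
After op 6 (reverse): [5 2 4 1 3 0]

Answer: 5 2 4 1 3 0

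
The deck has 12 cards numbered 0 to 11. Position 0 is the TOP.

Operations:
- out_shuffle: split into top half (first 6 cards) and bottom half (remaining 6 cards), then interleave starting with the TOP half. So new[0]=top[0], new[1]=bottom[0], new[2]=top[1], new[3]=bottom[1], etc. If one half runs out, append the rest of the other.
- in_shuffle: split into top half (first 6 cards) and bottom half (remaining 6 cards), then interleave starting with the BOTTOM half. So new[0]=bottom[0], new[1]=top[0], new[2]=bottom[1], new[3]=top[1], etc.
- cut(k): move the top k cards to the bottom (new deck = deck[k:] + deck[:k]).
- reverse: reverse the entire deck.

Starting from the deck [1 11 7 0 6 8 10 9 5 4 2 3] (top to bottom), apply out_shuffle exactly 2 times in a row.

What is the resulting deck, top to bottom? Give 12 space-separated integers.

After op 1 (out_shuffle): [1 10 11 9 7 5 0 4 6 2 8 3]
After op 2 (out_shuffle): [1 0 10 4 11 6 9 2 7 8 5 3]

Answer: 1 0 10 4 11 6 9 2 7 8 5 3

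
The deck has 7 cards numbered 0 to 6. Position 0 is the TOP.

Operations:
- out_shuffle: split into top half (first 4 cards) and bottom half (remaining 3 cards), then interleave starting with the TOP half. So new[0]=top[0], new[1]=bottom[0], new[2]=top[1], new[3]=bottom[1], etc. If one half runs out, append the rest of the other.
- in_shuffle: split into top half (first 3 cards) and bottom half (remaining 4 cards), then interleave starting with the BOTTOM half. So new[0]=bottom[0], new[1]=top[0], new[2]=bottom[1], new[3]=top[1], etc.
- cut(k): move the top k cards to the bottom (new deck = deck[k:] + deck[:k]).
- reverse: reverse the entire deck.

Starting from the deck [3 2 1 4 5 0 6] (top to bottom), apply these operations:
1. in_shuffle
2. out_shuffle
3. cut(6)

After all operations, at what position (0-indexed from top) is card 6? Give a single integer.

After op 1 (in_shuffle): [4 3 5 2 0 1 6]
After op 2 (out_shuffle): [4 0 3 1 5 6 2]
After op 3 (cut(6)): [2 4 0 3 1 5 6]
Card 6 is at position 6.

Answer: 6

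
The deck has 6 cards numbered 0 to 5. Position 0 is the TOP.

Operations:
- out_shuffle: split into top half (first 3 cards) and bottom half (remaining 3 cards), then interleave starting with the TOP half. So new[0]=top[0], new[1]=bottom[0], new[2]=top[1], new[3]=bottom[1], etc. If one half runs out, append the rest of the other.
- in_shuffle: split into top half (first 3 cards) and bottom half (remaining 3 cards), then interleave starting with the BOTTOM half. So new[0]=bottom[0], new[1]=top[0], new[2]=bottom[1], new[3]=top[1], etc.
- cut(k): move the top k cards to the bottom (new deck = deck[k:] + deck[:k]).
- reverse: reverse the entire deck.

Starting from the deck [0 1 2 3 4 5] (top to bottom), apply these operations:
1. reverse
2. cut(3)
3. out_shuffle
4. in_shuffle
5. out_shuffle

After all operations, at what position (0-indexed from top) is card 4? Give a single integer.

After op 1 (reverse): [5 4 3 2 1 0]
After op 2 (cut(3)): [2 1 0 5 4 3]
After op 3 (out_shuffle): [2 5 1 4 0 3]
After op 4 (in_shuffle): [4 2 0 5 3 1]
After op 5 (out_shuffle): [4 5 2 3 0 1]
Card 4 is at position 0.

Answer: 0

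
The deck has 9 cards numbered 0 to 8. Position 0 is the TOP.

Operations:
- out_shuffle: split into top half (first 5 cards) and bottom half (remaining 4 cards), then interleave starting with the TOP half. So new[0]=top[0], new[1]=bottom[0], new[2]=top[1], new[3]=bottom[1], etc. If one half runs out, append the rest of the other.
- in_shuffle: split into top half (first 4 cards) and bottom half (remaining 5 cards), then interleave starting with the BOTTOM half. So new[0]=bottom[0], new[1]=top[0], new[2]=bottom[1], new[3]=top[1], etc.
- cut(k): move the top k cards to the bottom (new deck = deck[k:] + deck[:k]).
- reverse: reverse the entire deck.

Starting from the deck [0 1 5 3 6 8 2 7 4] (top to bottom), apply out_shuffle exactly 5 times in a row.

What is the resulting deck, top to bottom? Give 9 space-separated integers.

After op 1 (out_shuffle): [0 8 1 2 5 7 3 4 6]
After op 2 (out_shuffle): [0 7 8 3 1 4 2 6 5]
After op 3 (out_shuffle): [0 4 7 2 8 6 3 5 1]
After op 4 (out_shuffle): [0 6 4 3 7 5 2 1 8]
After op 5 (out_shuffle): [0 5 6 2 4 1 3 8 7]

Answer: 0 5 6 2 4 1 3 8 7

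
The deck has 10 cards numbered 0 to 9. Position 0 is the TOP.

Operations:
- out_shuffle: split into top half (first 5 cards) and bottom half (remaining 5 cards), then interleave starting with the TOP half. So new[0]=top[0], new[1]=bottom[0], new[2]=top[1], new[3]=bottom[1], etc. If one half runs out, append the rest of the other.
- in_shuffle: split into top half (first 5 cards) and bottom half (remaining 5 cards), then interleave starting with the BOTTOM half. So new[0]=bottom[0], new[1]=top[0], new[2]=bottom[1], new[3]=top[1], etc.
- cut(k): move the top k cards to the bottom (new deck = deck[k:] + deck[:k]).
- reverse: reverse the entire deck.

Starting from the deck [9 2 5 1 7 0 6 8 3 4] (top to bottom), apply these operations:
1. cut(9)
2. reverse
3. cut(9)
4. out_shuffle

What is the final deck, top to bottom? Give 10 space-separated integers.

Answer: 4 7 3 1 8 5 6 2 0 9

Derivation:
After op 1 (cut(9)): [4 9 2 5 1 7 0 6 8 3]
After op 2 (reverse): [3 8 6 0 7 1 5 2 9 4]
After op 3 (cut(9)): [4 3 8 6 0 7 1 5 2 9]
After op 4 (out_shuffle): [4 7 3 1 8 5 6 2 0 9]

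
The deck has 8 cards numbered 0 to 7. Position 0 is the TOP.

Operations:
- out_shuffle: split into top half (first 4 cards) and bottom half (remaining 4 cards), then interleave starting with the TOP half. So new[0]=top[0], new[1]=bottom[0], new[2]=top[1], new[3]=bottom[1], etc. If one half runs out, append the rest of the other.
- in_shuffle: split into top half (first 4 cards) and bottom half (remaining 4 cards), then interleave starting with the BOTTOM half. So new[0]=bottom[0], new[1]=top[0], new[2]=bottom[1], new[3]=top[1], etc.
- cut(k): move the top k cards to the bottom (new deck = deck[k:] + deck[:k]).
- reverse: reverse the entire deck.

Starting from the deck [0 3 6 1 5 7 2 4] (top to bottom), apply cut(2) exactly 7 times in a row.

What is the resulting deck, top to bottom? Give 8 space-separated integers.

Answer: 2 4 0 3 6 1 5 7

Derivation:
After op 1 (cut(2)): [6 1 5 7 2 4 0 3]
After op 2 (cut(2)): [5 7 2 4 0 3 6 1]
After op 3 (cut(2)): [2 4 0 3 6 1 5 7]
After op 4 (cut(2)): [0 3 6 1 5 7 2 4]
After op 5 (cut(2)): [6 1 5 7 2 4 0 3]
After op 6 (cut(2)): [5 7 2 4 0 3 6 1]
After op 7 (cut(2)): [2 4 0 3 6 1 5 7]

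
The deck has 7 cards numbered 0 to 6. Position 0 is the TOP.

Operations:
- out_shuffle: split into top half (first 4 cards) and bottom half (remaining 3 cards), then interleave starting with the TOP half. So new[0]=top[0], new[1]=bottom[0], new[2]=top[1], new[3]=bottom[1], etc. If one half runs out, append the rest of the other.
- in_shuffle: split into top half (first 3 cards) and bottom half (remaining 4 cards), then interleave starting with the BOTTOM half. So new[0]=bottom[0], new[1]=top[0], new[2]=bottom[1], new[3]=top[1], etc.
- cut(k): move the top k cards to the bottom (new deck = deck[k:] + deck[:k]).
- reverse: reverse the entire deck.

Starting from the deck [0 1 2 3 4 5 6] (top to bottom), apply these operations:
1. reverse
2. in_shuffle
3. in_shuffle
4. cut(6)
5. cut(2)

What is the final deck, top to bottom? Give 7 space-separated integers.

Answer: 3 1 6 4 2 0 5

Derivation:
After op 1 (reverse): [6 5 4 3 2 1 0]
After op 2 (in_shuffle): [3 6 2 5 1 4 0]
After op 3 (in_shuffle): [5 3 1 6 4 2 0]
After op 4 (cut(6)): [0 5 3 1 6 4 2]
After op 5 (cut(2)): [3 1 6 4 2 0 5]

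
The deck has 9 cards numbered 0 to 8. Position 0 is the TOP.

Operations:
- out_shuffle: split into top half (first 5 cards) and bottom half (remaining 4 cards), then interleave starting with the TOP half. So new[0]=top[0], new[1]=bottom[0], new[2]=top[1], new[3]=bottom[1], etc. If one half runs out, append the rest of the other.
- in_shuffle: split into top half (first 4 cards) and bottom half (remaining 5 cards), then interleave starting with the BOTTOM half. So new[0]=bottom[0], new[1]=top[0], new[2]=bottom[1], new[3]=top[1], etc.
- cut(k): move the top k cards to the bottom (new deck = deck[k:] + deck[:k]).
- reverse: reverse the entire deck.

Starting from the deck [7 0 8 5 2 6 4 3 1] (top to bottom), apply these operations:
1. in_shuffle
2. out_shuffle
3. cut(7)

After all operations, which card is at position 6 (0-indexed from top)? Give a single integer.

After op 1 (in_shuffle): [2 7 6 0 4 8 3 5 1]
After op 2 (out_shuffle): [2 8 7 3 6 5 0 1 4]
After op 3 (cut(7)): [1 4 2 8 7 3 6 5 0]
Position 6: card 6.

Answer: 6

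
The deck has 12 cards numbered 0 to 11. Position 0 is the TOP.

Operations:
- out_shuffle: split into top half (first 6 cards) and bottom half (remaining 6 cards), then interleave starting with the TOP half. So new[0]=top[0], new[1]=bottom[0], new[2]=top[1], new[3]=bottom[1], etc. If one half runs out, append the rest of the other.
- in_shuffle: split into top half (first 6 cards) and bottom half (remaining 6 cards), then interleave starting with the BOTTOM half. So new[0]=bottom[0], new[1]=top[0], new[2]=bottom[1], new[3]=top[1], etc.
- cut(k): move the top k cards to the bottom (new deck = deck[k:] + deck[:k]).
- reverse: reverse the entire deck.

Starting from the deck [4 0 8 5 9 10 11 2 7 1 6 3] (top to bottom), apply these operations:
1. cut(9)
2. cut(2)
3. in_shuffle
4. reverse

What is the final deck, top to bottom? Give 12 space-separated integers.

Answer: 9 6 5 1 8 7 0 2 4 11 3 10

Derivation:
After op 1 (cut(9)): [1 6 3 4 0 8 5 9 10 11 2 7]
After op 2 (cut(2)): [3 4 0 8 5 9 10 11 2 7 1 6]
After op 3 (in_shuffle): [10 3 11 4 2 0 7 8 1 5 6 9]
After op 4 (reverse): [9 6 5 1 8 7 0 2 4 11 3 10]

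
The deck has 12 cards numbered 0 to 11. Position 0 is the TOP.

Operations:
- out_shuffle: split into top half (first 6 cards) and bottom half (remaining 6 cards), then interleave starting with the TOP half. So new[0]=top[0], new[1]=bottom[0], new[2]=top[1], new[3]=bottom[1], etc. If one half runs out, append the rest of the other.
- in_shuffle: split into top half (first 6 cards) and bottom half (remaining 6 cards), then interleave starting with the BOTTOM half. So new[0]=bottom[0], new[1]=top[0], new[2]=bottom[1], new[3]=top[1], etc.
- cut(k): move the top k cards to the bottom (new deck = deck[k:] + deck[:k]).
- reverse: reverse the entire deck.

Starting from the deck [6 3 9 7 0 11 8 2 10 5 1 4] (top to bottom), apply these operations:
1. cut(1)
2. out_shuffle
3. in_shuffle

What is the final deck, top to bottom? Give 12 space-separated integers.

After op 1 (cut(1)): [3 9 7 0 11 8 2 10 5 1 4 6]
After op 2 (out_shuffle): [3 2 9 10 7 5 0 1 11 4 8 6]
After op 3 (in_shuffle): [0 3 1 2 11 9 4 10 8 7 6 5]

Answer: 0 3 1 2 11 9 4 10 8 7 6 5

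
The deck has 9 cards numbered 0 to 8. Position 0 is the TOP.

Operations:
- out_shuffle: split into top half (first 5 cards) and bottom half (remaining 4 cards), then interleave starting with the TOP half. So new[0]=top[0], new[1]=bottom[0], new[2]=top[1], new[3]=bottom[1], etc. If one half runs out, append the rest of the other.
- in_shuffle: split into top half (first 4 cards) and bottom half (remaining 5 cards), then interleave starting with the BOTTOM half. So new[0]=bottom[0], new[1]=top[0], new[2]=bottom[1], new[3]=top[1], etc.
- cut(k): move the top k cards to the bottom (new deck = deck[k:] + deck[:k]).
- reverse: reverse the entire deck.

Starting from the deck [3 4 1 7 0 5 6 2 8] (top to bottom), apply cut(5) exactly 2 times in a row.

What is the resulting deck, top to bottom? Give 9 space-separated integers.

After op 1 (cut(5)): [5 6 2 8 3 4 1 7 0]
After op 2 (cut(5)): [4 1 7 0 5 6 2 8 3]

Answer: 4 1 7 0 5 6 2 8 3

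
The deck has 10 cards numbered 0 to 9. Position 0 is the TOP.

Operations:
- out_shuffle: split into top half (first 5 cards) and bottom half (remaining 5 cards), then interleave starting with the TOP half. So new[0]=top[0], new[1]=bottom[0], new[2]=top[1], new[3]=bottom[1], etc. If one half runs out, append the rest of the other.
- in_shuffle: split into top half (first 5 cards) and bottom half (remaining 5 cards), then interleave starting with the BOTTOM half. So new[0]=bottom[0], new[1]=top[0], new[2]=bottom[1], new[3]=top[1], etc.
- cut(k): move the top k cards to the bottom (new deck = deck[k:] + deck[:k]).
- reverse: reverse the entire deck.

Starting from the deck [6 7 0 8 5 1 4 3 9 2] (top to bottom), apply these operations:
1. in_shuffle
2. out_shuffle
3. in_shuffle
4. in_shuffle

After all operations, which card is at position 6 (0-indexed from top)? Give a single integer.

Answer: 5

Derivation:
After op 1 (in_shuffle): [1 6 4 7 3 0 9 8 2 5]
After op 2 (out_shuffle): [1 0 6 9 4 8 7 2 3 5]
After op 3 (in_shuffle): [8 1 7 0 2 6 3 9 5 4]
After op 4 (in_shuffle): [6 8 3 1 9 7 5 0 4 2]
Position 6: card 5.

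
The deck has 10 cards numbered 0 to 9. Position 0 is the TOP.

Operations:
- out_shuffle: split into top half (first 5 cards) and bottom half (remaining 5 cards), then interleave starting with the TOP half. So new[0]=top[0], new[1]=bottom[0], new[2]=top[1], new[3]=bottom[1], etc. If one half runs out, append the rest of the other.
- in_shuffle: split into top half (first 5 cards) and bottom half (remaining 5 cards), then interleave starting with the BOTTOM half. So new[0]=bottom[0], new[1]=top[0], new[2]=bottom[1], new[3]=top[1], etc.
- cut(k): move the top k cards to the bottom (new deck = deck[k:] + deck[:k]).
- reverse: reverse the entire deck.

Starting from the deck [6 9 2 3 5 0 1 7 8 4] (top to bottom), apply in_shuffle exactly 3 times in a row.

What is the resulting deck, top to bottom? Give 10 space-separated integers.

Answer: 1 2 4 0 9 8 5 6 7 3

Derivation:
After op 1 (in_shuffle): [0 6 1 9 7 2 8 3 4 5]
After op 2 (in_shuffle): [2 0 8 6 3 1 4 9 5 7]
After op 3 (in_shuffle): [1 2 4 0 9 8 5 6 7 3]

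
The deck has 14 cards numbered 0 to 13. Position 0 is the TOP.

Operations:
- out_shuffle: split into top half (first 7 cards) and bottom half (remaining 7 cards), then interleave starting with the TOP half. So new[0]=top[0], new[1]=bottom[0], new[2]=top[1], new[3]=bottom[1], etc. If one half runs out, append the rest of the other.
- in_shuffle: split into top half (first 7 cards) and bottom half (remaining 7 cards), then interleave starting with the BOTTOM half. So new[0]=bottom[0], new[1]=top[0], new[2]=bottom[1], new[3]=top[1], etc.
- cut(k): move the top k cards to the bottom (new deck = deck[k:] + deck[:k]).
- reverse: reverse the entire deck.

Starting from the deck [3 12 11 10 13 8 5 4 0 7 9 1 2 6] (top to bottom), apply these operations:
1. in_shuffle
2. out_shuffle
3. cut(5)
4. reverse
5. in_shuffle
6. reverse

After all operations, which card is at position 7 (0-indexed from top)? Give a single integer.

Answer: 7

Derivation:
After op 1 (in_shuffle): [4 3 0 12 7 11 9 10 1 13 2 8 6 5]
After op 2 (out_shuffle): [4 10 3 1 0 13 12 2 7 8 11 6 9 5]
After op 3 (cut(5)): [13 12 2 7 8 11 6 9 5 4 10 3 1 0]
After op 4 (reverse): [0 1 3 10 4 5 9 6 11 8 7 2 12 13]
After op 5 (in_shuffle): [6 0 11 1 8 3 7 10 2 4 12 5 13 9]
After op 6 (reverse): [9 13 5 12 4 2 10 7 3 8 1 11 0 6]
Position 7: card 7.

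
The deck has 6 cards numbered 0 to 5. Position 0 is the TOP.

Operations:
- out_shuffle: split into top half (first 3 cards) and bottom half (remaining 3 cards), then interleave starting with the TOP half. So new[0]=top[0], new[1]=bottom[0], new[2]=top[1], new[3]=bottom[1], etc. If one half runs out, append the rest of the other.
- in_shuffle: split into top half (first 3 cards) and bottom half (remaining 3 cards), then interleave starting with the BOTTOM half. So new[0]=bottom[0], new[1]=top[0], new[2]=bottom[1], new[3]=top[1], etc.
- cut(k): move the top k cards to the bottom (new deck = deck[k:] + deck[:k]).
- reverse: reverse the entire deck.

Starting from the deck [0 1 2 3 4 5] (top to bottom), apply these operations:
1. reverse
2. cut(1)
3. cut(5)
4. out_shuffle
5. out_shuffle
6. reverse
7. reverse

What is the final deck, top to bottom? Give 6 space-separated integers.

After op 1 (reverse): [5 4 3 2 1 0]
After op 2 (cut(1)): [4 3 2 1 0 5]
After op 3 (cut(5)): [5 4 3 2 1 0]
After op 4 (out_shuffle): [5 2 4 1 3 0]
After op 5 (out_shuffle): [5 1 2 3 4 0]
After op 6 (reverse): [0 4 3 2 1 5]
After op 7 (reverse): [5 1 2 3 4 0]

Answer: 5 1 2 3 4 0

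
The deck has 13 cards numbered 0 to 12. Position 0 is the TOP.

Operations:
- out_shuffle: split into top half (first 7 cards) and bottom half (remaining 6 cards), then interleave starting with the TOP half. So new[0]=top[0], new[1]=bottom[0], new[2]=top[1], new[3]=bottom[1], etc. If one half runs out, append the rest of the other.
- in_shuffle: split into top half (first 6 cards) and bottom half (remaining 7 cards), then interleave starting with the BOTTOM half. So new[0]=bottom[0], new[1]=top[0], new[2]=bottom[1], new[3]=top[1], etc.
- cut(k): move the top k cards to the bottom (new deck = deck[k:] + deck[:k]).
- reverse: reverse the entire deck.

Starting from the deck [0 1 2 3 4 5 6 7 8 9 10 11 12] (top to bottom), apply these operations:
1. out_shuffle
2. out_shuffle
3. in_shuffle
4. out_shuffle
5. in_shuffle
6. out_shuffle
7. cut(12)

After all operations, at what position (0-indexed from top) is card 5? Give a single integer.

Answer: 6

Derivation:
After op 1 (out_shuffle): [0 7 1 8 2 9 3 10 4 11 5 12 6]
After op 2 (out_shuffle): [0 10 7 4 1 11 8 5 2 12 9 6 3]
After op 3 (in_shuffle): [8 0 5 10 2 7 12 4 9 1 6 11 3]
After op 4 (out_shuffle): [8 4 0 9 5 1 10 6 2 11 7 3 12]
After op 5 (in_shuffle): [10 8 6 4 2 0 11 9 7 5 3 1 12]
After op 6 (out_shuffle): [10 9 8 7 6 5 4 3 2 1 0 12 11]
After op 7 (cut(12)): [11 10 9 8 7 6 5 4 3 2 1 0 12]
Card 5 is at position 6.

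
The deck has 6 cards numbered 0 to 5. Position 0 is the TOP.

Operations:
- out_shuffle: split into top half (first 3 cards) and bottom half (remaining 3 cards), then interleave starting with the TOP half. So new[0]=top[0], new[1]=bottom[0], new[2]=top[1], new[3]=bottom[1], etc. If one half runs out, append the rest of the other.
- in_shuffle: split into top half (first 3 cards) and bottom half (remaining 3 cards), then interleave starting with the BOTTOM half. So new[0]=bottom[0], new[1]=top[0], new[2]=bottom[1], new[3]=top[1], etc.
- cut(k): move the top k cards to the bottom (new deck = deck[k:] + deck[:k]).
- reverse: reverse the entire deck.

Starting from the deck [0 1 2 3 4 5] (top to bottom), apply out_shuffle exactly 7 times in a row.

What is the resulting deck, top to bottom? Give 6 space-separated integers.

Answer: 0 2 4 1 3 5

Derivation:
After op 1 (out_shuffle): [0 3 1 4 2 5]
After op 2 (out_shuffle): [0 4 3 2 1 5]
After op 3 (out_shuffle): [0 2 4 1 3 5]
After op 4 (out_shuffle): [0 1 2 3 4 5]
After op 5 (out_shuffle): [0 3 1 4 2 5]
After op 6 (out_shuffle): [0 4 3 2 1 5]
After op 7 (out_shuffle): [0 2 4 1 3 5]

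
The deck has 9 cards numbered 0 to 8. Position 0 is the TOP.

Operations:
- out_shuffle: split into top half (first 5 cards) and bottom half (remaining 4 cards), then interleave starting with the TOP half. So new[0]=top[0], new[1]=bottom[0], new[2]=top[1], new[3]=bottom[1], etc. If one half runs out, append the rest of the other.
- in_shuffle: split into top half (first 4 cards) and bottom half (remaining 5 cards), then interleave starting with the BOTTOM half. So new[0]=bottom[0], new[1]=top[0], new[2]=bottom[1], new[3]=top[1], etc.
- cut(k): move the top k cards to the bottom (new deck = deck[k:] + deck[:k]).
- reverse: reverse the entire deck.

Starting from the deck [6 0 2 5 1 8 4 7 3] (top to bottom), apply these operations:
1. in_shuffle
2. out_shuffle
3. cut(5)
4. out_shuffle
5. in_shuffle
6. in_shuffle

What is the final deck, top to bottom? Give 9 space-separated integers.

Answer: 4 3 0 5 8 7 6 2 1

Derivation:
After op 1 (in_shuffle): [1 6 8 0 4 2 7 5 3]
After op 2 (out_shuffle): [1 2 6 7 8 5 0 3 4]
After op 3 (cut(5)): [5 0 3 4 1 2 6 7 8]
After op 4 (out_shuffle): [5 2 0 6 3 7 4 8 1]
After op 5 (in_shuffle): [3 5 7 2 4 0 8 6 1]
After op 6 (in_shuffle): [4 3 0 5 8 7 6 2 1]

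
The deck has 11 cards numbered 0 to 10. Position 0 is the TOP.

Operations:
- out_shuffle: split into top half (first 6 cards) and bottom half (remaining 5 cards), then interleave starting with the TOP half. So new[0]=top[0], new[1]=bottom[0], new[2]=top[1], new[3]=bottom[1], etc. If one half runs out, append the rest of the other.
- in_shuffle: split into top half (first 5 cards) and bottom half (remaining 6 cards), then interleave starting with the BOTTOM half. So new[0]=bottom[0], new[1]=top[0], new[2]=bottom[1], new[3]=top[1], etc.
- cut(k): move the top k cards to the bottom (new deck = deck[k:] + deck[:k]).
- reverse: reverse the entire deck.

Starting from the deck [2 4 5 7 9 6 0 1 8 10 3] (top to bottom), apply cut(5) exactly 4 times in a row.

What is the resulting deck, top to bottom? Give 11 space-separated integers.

Answer: 10 3 2 4 5 7 9 6 0 1 8

Derivation:
After op 1 (cut(5)): [6 0 1 8 10 3 2 4 5 7 9]
After op 2 (cut(5)): [3 2 4 5 7 9 6 0 1 8 10]
After op 3 (cut(5)): [9 6 0 1 8 10 3 2 4 5 7]
After op 4 (cut(5)): [10 3 2 4 5 7 9 6 0 1 8]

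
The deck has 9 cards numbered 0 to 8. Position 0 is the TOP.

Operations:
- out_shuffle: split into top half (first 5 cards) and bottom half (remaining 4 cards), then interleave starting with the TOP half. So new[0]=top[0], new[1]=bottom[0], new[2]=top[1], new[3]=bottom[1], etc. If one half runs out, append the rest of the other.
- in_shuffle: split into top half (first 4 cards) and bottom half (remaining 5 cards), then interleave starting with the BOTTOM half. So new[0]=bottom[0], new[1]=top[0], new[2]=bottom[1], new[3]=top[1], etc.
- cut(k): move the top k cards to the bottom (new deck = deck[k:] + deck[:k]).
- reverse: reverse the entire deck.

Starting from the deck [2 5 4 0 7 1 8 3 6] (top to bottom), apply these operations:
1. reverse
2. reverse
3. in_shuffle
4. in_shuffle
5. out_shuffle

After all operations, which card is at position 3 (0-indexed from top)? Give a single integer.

Answer: 0

Derivation:
After op 1 (reverse): [6 3 8 1 7 0 4 5 2]
After op 2 (reverse): [2 5 4 0 7 1 8 3 6]
After op 3 (in_shuffle): [7 2 1 5 8 4 3 0 6]
After op 4 (in_shuffle): [8 7 4 2 3 1 0 5 6]
After op 5 (out_shuffle): [8 1 7 0 4 5 2 6 3]
Position 3: card 0.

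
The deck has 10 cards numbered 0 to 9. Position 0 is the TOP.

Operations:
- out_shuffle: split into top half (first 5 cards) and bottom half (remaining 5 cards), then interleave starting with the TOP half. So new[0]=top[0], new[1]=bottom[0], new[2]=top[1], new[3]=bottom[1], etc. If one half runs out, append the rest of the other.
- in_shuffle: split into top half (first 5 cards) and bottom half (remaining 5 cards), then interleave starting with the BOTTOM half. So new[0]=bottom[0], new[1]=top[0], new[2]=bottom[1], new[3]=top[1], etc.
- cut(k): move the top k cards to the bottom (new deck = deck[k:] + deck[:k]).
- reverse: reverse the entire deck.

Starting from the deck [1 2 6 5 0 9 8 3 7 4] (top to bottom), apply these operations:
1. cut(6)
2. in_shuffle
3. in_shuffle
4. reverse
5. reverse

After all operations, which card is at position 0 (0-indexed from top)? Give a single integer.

Answer: 7

Derivation:
After op 1 (cut(6)): [8 3 7 4 1 2 6 5 0 9]
After op 2 (in_shuffle): [2 8 6 3 5 7 0 4 9 1]
After op 3 (in_shuffle): [7 2 0 8 4 6 9 3 1 5]
After op 4 (reverse): [5 1 3 9 6 4 8 0 2 7]
After op 5 (reverse): [7 2 0 8 4 6 9 3 1 5]
Position 0: card 7.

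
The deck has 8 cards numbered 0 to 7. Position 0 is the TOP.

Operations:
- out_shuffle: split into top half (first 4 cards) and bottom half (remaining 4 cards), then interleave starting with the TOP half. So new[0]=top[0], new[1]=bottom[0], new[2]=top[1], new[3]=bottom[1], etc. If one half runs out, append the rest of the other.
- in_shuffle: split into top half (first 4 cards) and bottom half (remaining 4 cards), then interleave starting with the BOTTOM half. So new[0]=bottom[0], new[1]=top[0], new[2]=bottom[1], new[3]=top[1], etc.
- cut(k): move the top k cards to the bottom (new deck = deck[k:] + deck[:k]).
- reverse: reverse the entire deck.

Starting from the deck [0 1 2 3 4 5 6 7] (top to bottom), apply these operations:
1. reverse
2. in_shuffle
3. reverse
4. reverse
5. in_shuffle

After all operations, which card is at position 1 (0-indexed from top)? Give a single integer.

After op 1 (reverse): [7 6 5 4 3 2 1 0]
After op 2 (in_shuffle): [3 7 2 6 1 5 0 4]
After op 3 (reverse): [4 0 5 1 6 2 7 3]
After op 4 (reverse): [3 7 2 6 1 5 0 4]
After op 5 (in_shuffle): [1 3 5 7 0 2 4 6]
Position 1: card 3.

Answer: 3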